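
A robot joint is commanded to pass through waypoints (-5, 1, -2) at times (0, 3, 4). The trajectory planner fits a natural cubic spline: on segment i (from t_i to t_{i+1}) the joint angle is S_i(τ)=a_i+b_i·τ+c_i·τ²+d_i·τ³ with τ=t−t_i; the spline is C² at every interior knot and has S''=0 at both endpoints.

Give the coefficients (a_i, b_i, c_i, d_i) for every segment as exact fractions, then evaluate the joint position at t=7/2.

  seg 0: a=-5 b=31/8 c=0 d=-5/24
  seg 1: a=1 b=-7/4 c=-15/8 d=5/8
S(7/2) = -17/64

Δ: Δ0=2, Δ1=-3
row 1: diag=8, rhs=-30; c'=1/8, d'=-15/4
back: M1=-15/4
M: M0=0, M1=-15/4, M2=0
seg 0: a=-5, c=M0/2=0, d=(M1−M0)/(6·3)=-5/24, b=Δ0−h0·(2M0+M1)/6=31/8
seg 1: a=1, c=M1/2=-15/8, d=(M2−M1)/(6·1)=5/8, b=Δ1−h1·(2M1+M2)/6=-7/4
t_q=7/2 → seg 1, τ=1/2; S=1+-7/4·τ+-15/8·τ²+5/8·τ³=-17/64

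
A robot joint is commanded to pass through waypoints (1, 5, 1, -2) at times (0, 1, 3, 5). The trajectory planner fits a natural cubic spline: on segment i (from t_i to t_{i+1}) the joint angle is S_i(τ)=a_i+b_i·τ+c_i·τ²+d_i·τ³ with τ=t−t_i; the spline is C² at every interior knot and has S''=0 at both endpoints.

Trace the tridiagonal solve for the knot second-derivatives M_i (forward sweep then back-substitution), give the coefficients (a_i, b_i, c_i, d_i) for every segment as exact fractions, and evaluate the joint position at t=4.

Δ: Δ0=4, Δ1=-2, Δ2=-3/2
row 1: diag=6, rhs=-36; c'=1/3, d'=-6
row 2: denom=8−2·1/3=22/3; d'=(3−2·-6)/(22/3)=45/22
back: M2=45/22
back: M1=-6−1/3·45/22=-147/22
M: M0=0, M1=-147/22, M2=45/22, M3=0
seg 0: a=1, c=M0/2=0, d=(M1−M0)/(6·1)=-49/44, b=Δ0−h0·(2M0+M1)/6=225/44
seg 1: a=5, c=M1/2=-147/44, d=(M2−M1)/(6·2)=8/11, b=Δ1−h1·(2M1+M2)/6=39/22
seg 2: a=1, c=M2/2=45/44, d=(M3−M2)/(6·2)=-15/88, b=Δ2−h2·(2M2+M3)/6=-63/22
t_q=4 → seg 2, τ=1; S=1+-63/22·τ+45/44·τ²+-15/88·τ³=-89/88

  seg 0: a=1 b=225/44 c=0 d=-49/44
  seg 1: a=5 b=39/22 c=-147/44 d=8/11
  seg 2: a=1 b=-63/22 c=45/44 d=-15/88
S(4) = -89/88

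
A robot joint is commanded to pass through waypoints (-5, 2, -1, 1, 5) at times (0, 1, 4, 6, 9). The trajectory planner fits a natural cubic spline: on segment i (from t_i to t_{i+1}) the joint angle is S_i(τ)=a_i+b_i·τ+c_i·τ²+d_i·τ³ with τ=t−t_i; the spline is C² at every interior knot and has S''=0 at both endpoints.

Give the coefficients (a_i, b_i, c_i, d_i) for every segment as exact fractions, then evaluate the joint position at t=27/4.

  seg 0: a=-5 b=2786/339 c=0 d=-413/339
  seg 1: a=2 b=1547/339 c=-413/113 d=1831/3051
  seg 2: a=-1 b=-394/339 c=592/339 d=-451/1356
  seg 3: a=1 b=207/113 c=-169/678 d=169/6102
S(27/4) = 32477/14464

Δ: Δ0=7, Δ1=-1, Δ2=1, Δ3=4/3
row 1: diag=8, rhs=-48; c'=3/8, d'=-6
row 2: denom=10−3·3/8=71/8; d'=(12−3·-6)/(71/8)=240/71
row 3: denom=10−2·16/71=678/71; d'=(2−2·240/71)/(678/71)=-169/339
back: M3=-169/339
back: M2=240/71−16/71·-169/339=1184/339
back: M1=-6−3/8·1184/339=-826/113
M: M0=0, M1=-826/113, M2=1184/339, M3=-169/339, M4=0
seg 0: a=-5, c=M0/2=0, d=(M1−M0)/(6·1)=-413/339, b=Δ0−h0·(2M0+M1)/6=2786/339
seg 1: a=2, c=M1/2=-413/113, d=(M2−M1)/(6·3)=1831/3051, b=Δ1−h1·(2M1+M2)/6=1547/339
seg 2: a=-1, c=M2/2=592/339, d=(M3−M2)/(6·2)=-451/1356, b=Δ2−h2·(2M2+M3)/6=-394/339
seg 3: a=1, c=M3/2=-169/678, d=(M4−M3)/(6·3)=169/6102, b=Δ3−h3·(2M3+M4)/6=207/113
t_q=27/4 → seg 3, τ=3/4; S=1+207/113·τ+-169/678·τ²+169/6102·τ³=32477/14464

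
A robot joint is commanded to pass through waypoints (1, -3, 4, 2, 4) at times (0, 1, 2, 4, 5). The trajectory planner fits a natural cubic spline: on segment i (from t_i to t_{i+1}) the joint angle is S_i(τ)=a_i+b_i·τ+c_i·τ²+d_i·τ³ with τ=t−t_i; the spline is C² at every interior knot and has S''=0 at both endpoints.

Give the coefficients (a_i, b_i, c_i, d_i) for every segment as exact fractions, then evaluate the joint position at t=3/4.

Δ: Δ0=-4, Δ1=7, Δ2=-1, Δ3=2
row 1: diag=4, rhs=66; c'=1/4, d'=33/2
row 2: denom=6−1·1/4=23/4; d'=(-48−1·33/2)/(23/4)=-258/23
row 3: denom=6−2·8/23=122/23; d'=(18−2·-258/23)/(122/23)=465/61
back: M3=465/61
back: M2=-258/23−8/23·465/61=-846/61
back: M1=33/2−1/4·-846/61=1218/61
M: M0=0, M1=1218/61, M2=-846/61, M3=465/61, M4=0
seg 0: a=1, c=M0/2=0, d=(M1−M0)/(6·1)=203/61, b=Δ0−h0·(2M0+M1)/6=-447/61
seg 1: a=-3, c=M1/2=609/61, d=(M2−M1)/(6·1)=-344/61, b=Δ1−h1·(2M1+M2)/6=162/61
seg 2: a=4, c=M2/2=-423/61, d=(M3−M2)/(6·2)=437/244, b=Δ2−h2·(2M2+M3)/6=348/61
seg 3: a=2, c=M3/2=465/122, d=(M4−M3)/(6·1)=-155/122, b=Δ3−h3·(2M3+M4)/6=-33/61
t_q=3/4 → seg 0, τ=3/4; S=1+-447/61·τ+0·τ²+203/61·τ³=-12071/3904

  seg 0: a=1 b=-447/61 c=0 d=203/61
  seg 1: a=-3 b=162/61 c=609/61 d=-344/61
  seg 2: a=4 b=348/61 c=-423/61 d=437/244
  seg 3: a=2 b=-33/61 c=465/122 d=-155/122
S(3/4) = -12071/3904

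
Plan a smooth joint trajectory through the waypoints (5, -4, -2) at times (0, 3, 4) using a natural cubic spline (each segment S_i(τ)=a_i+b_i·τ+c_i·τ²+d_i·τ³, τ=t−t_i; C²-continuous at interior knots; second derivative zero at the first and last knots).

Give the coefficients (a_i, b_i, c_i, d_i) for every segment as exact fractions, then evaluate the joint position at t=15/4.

  seg 0: a=5 b=-39/8 c=0 d=5/24
  seg 1: a=-4 b=3/4 c=15/8 d=-5/8
S(15/4) = -1355/512

Δ: Δ0=-3, Δ1=2
row 1: diag=8, rhs=30; c'=1/8, d'=15/4
back: M1=15/4
M: M0=0, M1=15/4, M2=0
seg 0: a=5, c=M0/2=0, d=(M1−M0)/(6·3)=5/24, b=Δ0−h0·(2M0+M1)/6=-39/8
seg 1: a=-4, c=M1/2=15/8, d=(M2−M1)/(6·1)=-5/8, b=Δ1−h1·(2M1+M2)/6=3/4
t_q=15/4 → seg 1, τ=3/4; S=-4+3/4·τ+15/8·τ²+-5/8·τ³=-1355/512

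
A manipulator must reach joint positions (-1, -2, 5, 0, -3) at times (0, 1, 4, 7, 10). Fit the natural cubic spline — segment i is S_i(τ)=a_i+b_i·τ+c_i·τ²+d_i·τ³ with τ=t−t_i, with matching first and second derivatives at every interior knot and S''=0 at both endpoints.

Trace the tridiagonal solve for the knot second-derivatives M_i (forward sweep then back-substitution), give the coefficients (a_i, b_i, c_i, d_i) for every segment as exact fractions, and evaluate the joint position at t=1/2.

  seg 0: a=-1 b=-131/81 c=0 d=50/81
  seg 1: a=-2 b=19/81 c=50/27 d=-280/729
  seg 2: a=5 b=79/81 c=-130/81 d=176/729
  seg 3: a=0 b=-173/81 c=46/81 d=-46/729
S(1/2) = -187/108

Δ: Δ0=-1, Δ1=7/3, Δ2=-5/3, Δ3=-1
row 1: diag=8, rhs=20; c'=3/8, d'=5/2
row 2: denom=12−3·3/8=87/8; d'=(-24−3·5/2)/(87/8)=-84/29
row 3: denom=12−3·8/29=324/29; d'=(4−3·-84/29)/(324/29)=92/81
back: M3=92/81
back: M2=-84/29−8/29·92/81=-260/81
back: M1=5/2−3/8·-260/81=100/27
M: M0=0, M1=100/27, M2=-260/81, M3=92/81, M4=0
seg 0: a=-1, c=M0/2=0, d=(M1−M0)/(6·1)=50/81, b=Δ0−h0·(2M0+M1)/6=-131/81
seg 1: a=-2, c=M1/2=50/27, d=(M2−M1)/(6·3)=-280/729, b=Δ1−h1·(2M1+M2)/6=19/81
seg 2: a=5, c=M2/2=-130/81, d=(M3−M2)/(6·3)=176/729, b=Δ2−h2·(2M2+M3)/6=79/81
seg 3: a=0, c=M3/2=46/81, d=(M4−M3)/(6·3)=-46/729, b=Δ3−h3·(2M3+M4)/6=-173/81
t_q=1/2 → seg 0, τ=1/2; S=-1+-131/81·τ+0·τ²+50/81·τ³=-187/108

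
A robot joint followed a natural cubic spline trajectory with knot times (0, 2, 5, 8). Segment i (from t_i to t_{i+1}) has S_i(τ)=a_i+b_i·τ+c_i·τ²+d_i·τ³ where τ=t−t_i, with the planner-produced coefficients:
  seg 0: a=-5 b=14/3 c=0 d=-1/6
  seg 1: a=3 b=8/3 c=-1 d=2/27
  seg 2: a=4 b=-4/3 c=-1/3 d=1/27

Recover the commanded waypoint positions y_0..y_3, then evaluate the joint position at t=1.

y_0=-5 y_1=3 y_2=4 y_3=-2
S(1) = -1/2

y_0 = S_0(0) = a_0 = -5
y_1 = S_1(0) = a_1 = 3
y_2 = S_2(0) = a_2 = 4
y_3 = S_2(3) = -2
t_q=1 is in segment 0 (τ=1); S_0(τ)=-1/2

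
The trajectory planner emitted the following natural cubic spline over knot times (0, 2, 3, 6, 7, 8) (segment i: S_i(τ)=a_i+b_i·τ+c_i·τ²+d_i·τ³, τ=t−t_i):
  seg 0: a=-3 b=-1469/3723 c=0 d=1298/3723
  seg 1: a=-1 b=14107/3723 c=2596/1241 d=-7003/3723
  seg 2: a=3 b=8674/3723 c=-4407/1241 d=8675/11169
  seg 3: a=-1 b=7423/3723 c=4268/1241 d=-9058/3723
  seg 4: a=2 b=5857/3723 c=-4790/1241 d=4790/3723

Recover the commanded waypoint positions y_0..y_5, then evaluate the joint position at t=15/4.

y_0 = S_0(0) = a_0 = -3
y_1 = S_1(0) = a_1 = -1
y_2 = S_2(0) = a_2 = 3
y_3 = S_3(0) = a_3 = -1
y_4 = S_4(0) = a_4 = 2
y_5 = S_4(1) = 1
t_q=15/4 is in segment 2 (τ=3/4); S_2(τ)=244429/79424

y_0=-3 y_1=-1 y_2=3 y_3=-1 y_4=2 y_5=1
S(15/4) = 244429/79424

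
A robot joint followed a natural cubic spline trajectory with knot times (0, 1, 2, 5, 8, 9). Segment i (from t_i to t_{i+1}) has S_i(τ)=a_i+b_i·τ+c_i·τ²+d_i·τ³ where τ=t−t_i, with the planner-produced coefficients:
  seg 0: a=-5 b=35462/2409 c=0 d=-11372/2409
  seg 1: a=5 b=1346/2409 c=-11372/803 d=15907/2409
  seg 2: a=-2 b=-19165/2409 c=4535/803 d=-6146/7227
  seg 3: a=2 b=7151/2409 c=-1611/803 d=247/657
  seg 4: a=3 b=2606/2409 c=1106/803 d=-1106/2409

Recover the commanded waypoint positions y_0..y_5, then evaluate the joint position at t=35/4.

y_0=-5 y_1=5 y_2=-2 y_3=2 y_4=3 y_5=5
S(35/4) = 112867/25696

y_0 = S_0(0) = a_0 = -5
y_1 = S_1(0) = a_1 = 5
y_2 = S_2(0) = a_2 = -2
y_3 = S_3(0) = a_3 = 2
y_4 = S_4(0) = a_4 = 3
y_5 = S_4(1) = 5
t_q=35/4 is in segment 4 (τ=3/4); S_4(τ)=112867/25696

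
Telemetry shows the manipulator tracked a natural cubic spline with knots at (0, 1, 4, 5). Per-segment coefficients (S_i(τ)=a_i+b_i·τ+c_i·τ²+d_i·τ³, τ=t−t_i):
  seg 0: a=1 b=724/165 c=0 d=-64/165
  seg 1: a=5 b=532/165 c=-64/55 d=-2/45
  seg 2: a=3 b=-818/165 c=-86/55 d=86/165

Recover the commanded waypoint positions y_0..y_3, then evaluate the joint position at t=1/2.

y_0 = S_0(0) = a_0 = 1
y_1 = S_1(0) = a_1 = 5
y_2 = S_2(0) = a_2 = 3
y_3 = S_2(1) = -3
t_q=1/2 is in segment 0 (τ=1/2); S_0(τ)=173/55

y_0=1 y_1=5 y_2=3 y_3=-3
S(1/2) = 173/55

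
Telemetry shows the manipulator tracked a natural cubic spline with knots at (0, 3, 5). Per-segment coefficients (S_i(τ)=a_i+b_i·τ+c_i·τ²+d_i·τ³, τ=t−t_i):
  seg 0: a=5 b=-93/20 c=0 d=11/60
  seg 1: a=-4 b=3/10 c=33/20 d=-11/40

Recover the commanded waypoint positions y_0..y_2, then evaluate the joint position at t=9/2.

y_0=5 y_1=-4 y_2=1
S(9/2) = -49/64

y_0 = S_0(0) = a_0 = 5
y_1 = S_1(0) = a_1 = -4
y_2 = S_1(2) = 1
t_q=9/2 is in segment 1 (τ=3/2); S_1(τ)=-49/64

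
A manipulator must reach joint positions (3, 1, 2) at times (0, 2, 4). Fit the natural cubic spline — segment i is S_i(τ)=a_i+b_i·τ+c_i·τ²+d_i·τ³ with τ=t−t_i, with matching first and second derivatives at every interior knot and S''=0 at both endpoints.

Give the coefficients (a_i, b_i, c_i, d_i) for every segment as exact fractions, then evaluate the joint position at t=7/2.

Δ: Δ0=-1, Δ1=1/2
row 1: diag=8, rhs=9; c'=1/4, d'=9/8
back: M1=9/8
M: M0=0, M1=9/8, M2=0
seg 0: a=3, c=M0/2=0, d=(M1−M0)/(6·2)=3/32, b=Δ0−h0·(2M0+M1)/6=-11/8
seg 1: a=1, c=M1/2=9/16, d=(M2−M1)/(6·2)=-3/32, b=Δ1−h1·(2M1+M2)/6=-1/4
t_q=7/2 → seg 1, τ=3/2; S=1+-1/4·τ+9/16·τ²+-3/32·τ³=403/256

  seg 0: a=3 b=-11/8 c=0 d=3/32
  seg 1: a=1 b=-1/4 c=9/16 d=-3/32
S(7/2) = 403/256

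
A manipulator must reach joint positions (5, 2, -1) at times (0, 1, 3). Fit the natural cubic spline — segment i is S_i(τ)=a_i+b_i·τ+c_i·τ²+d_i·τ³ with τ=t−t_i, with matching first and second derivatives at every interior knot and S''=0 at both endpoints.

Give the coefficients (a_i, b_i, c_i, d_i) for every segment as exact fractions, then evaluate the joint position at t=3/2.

Δ: Δ0=-3, Δ1=-3/2
row 1: diag=6, rhs=9; c'=1/3, d'=3/2
back: M1=3/2
M: M0=0, M1=3/2, M2=0
seg 0: a=5, c=M0/2=0, d=(M1−M0)/(6·1)=1/4, b=Δ0−h0·(2M0+M1)/6=-13/4
seg 1: a=2, c=M1/2=3/4, d=(M2−M1)/(6·2)=-1/8, b=Δ1−h1·(2M1+M2)/6=-5/2
t_q=3/2 → seg 1, τ=1/2; S=2+-5/2·τ+3/4·τ²+-1/8·τ³=59/64

  seg 0: a=5 b=-13/4 c=0 d=1/4
  seg 1: a=2 b=-5/2 c=3/4 d=-1/8
S(3/2) = 59/64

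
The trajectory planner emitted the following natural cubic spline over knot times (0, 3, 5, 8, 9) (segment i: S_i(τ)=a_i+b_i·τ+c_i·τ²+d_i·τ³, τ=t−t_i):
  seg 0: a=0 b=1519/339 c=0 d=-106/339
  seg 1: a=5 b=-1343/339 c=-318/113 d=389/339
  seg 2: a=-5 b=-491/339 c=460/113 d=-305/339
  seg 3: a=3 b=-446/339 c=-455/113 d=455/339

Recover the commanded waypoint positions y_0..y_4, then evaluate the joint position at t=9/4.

y_0 = S_0(0) = a_0 = 0
y_1 = S_1(0) = a_1 = 5
y_2 = S_2(0) = a_2 = -5
y_3 = S_3(0) = a_3 = 3
y_4 = S_3(1) = -1
t_q=9/4 is in segment 0 (τ=9/4); S_0(τ)=23577/3616

y_0=0 y_1=5 y_2=-5 y_3=3 y_4=-1
S(9/4) = 23577/3616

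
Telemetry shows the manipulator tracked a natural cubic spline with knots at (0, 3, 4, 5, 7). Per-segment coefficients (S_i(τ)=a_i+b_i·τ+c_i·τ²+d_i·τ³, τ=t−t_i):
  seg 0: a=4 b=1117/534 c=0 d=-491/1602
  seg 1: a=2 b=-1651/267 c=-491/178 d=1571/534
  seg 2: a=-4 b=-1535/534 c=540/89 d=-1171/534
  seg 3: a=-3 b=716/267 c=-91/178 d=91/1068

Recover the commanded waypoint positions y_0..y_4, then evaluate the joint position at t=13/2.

y_0 = S_0(0) = a_0 = 4
y_1 = S_1(0) = a_1 = 2
y_2 = S_2(0) = a_2 = -4
y_3 = S_3(0) = a_3 = -3
y_4 = S_3(2) = 1
t_q=13/2 is in segment 3 (τ=3/2); S_3(τ)=455/2848

y_0=4 y_1=2 y_2=-4 y_3=-3 y_4=1
S(13/2) = 455/2848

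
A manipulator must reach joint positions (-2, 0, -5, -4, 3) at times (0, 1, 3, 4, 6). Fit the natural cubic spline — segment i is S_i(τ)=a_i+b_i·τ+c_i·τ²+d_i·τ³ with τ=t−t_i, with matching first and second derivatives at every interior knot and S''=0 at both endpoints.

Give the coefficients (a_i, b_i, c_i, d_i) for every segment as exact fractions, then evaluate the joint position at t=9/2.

Δ: Δ0=2, Δ1=-5/2, Δ2=1, Δ3=7/2
row 1: diag=6, rhs=-27; c'=1/3, d'=-9/2
row 2: denom=6−2·1/3=16/3; d'=(21−2·-9/2)/(16/3)=45/8
row 3: denom=6−1·3/16=93/16; d'=(15−1·45/8)/(93/16)=50/31
back: M3=50/31
back: M2=45/8−3/16·50/31=165/31
back: M1=-9/2−1/3·165/31=-389/62
M: M0=0, M1=-389/62, M2=165/31, M3=50/31, M4=0
seg 0: a=-2, c=M0/2=0, d=(M1−M0)/(6·1)=-389/372, b=Δ0−h0·(2M0+M1)/6=1133/372
seg 1: a=0, c=M1/2=-389/124, d=(M2−M1)/(6·2)=719/744, b=Δ1−h1·(2M1+M2)/6=-17/186
seg 2: a=-5, c=M2/2=165/62, d=(M3−M2)/(6·1)=-115/186, b=Δ2−h2·(2M2+M3)/6=-97/93
seg 3: a=-4, c=M3/2=25/31, d=(M4−M3)/(6·2)=-25/186, b=Δ3−h3·(2M3+M4)/6=451/186
t_q=9/2 → seg 3, τ=1/2; S=-4+451/186·τ+25/31·τ²+-25/186·τ³=-1291/496

  seg 0: a=-2 b=1133/372 c=0 d=-389/372
  seg 1: a=0 b=-17/186 c=-389/124 d=719/744
  seg 2: a=-5 b=-97/93 c=165/62 d=-115/186
  seg 3: a=-4 b=451/186 c=25/31 d=-25/186
S(9/2) = -1291/496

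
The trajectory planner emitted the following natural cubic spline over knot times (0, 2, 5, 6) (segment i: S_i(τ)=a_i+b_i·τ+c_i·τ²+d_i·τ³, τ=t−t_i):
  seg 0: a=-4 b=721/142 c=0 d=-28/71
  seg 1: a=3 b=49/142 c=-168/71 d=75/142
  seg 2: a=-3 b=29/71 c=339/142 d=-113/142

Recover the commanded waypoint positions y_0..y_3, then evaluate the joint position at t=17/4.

y_0=-4 y_1=3 y_2=-3 y_3=-1
S(17/4) = -19869/9088

y_0 = S_0(0) = a_0 = -4
y_1 = S_1(0) = a_1 = 3
y_2 = S_2(0) = a_2 = -3
y_3 = S_2(1) = -1
t_q=17/4 is in segment 1 (τ=9/4); S_1(τ)=-19869/9088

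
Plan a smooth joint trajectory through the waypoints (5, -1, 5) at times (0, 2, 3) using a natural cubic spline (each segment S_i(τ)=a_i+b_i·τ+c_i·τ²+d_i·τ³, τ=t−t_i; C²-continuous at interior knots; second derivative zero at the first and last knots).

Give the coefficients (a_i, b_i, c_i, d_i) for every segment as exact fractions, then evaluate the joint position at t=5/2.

  seg 0: a=5 b=-6 c=0 d=3/4
  seg 1: a=-1 b=3 c=9/2 d=-3/2
S(5/2) = 23/16

Δ: Δ0=-3, Δ1=6
row 1: diag=6, rhs=54; c'=1/6, d'=9
back: M1=9
M: M0=0, M1=9, M2=0
seg 0: a=5, c=M0/2=0, d=(M1−M0)/(6·2)=3/4, b=Δ0−h0·(2M0+M1)/6=-6
seg 1: a=-1, c=M1/2=9/2, d=(M2−M1)/(6·1)=-3/2, b=Δ1−h1·(2M1+M2)/6=3
t_q=5/2 → seg 1, τ=1/2; S=-1+3·τ+9/2·τ²+-3/2·τ³=23/16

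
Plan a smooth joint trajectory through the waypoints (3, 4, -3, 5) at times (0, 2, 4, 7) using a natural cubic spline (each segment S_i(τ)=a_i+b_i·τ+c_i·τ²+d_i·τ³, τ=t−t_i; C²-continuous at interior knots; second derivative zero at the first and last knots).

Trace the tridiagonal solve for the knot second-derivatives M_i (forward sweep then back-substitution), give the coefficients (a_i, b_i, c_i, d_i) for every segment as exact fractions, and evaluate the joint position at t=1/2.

  seg 0: a=3 b=107/57 c=0 d=-157/456
  seg 1: a=4 b=-257/114 c=-157/76 d=329/456
  seg 2: a=-3 b=-106/57 c=43/19 d=-43/171
S(1/2) = 4737/1216

Δ: Δ0=1/2, Δ1=-7/2, Δ2=8/3
row 1: diag=8, rhs=-24; c'=1/4, d'=-3
row 2: denom=10−2·1/4=19/2; d'=(37−2·-3)/(19/2)=86/19
back: M2=86/19
back: M1=-3−1/4·86/19=-157/38
M: M0=0, M1=-157/38, M2=86/19, M3=0
seg 0: a=3, c=M0/2=0, d=(M1−M0)/(6·2)=-157/456, b=Δ0−h0·(2M0+M1)/6=107/57
seg 1: a=4, c=M1/2=-157/76, d=(M2−M1)/(6·2)=329/456, b=Δ1−h1·(2M1+M2)/6=-257/114
seg 2: a=-3, c=M2/2=43/19, d=(M3−M2)/(6·3)=-43/171, b=Δ2−h2·(2M2+M3)/6=-106/57
t_q=1/2 → seg 0, τ=1/2; S=3+107/57·τ+0·τ²+-157/456·τ³=4737/1216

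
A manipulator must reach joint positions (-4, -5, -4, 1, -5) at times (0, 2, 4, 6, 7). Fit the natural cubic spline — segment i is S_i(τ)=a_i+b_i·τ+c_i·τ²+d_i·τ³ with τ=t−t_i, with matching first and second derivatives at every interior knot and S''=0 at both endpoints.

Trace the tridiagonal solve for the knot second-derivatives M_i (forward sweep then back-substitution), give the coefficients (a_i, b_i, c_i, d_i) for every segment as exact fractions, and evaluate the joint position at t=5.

  seg 0: a=-4 b=-17/41 c=0 d=-7/328
  seg 1: a=-5 b=-55/82 c=-21/164 d=117/328
  seg 2: a=-4 b=127/41 c=165/82 d=-379/328
  seg 3: a=1 b=-223/82 c=-807/164 d=269/164
S(5) = -15/328

Δ: Δ0=-1/2, Δ1=1/2, Δ2=5/2, Δ3=-6
row 1: diag=8, rhs=6; c'=1/4, d'=3/4
row 2: denom=8−2·1/4=15/2; d'=(12−2·3/4)/(15/2)=7/5
row 3: denom=6−2·4/15=82/15; d'=(-51−2·7/5)/(82/15)=-807/82
back: M3=-807/82
back: M2=7/5−4/15·-807/82=165/41
back: M1=3/4−1/4·165/41=-21/82
M: M0=0, M1=-21/82, M2=165/41, M3=-807/82, M4=0
seg 0: a=-4, c=M0/2=0, d=(M1−M0)/(6·2)=-7/328, b=Δ0−h0·(2M0+M1)/6=-17/41
seg 1: a=-5, c=M1/2=-21/164, d=(M2−M1)/(6·2)=117/328, b=Δ1−h1·(2M1+M2)/6=-55/82
seg 2: a=-4, c=M2/2=165/82, d=(M3−M2)/(6·2)=-379/328, b=Δ2−h2·(2M2+M3)/6=127/41
seg 3: a=1, c=M3/2=-807/164, d=(M4−M3)/(6·1)=269/164, b=Δ3−h3·(2M3+M4)/6=-223/82
t_q=5 → seg 2, τ=1; S=-4+127/41·τ+165/82·τ²+-379/328·τ³=-15/328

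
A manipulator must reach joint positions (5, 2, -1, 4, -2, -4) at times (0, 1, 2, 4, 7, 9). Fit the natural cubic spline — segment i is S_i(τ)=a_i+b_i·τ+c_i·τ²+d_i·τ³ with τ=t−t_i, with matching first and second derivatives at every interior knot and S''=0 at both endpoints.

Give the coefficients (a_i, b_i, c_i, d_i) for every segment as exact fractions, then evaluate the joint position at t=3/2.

  seg 0: a=5 b=-10405/3866 c=0 d=-1193/3866
  seg 1: a=2 b=-6992/1933 c=-3579/3866 d=5965/3866
  seg 2: a=-1 b=-3247/3866 c=7158/1933 d=-1965/1933
  seg 3: a=4 b=6857/3866 c=-4632/1933 d=1467/3866
  seg 4: a=-2 b=-4559/1933 c=3939/3866 d=-1313/7732
S(3/2) = 4727/30928

Δ: Δ0=-3, Δ1=-3, Δ2=5/2, Δ3=-2, Δ4=-1
row 1: diag=4, rhs=0; c'=1/4, d'=0
row 2: denom=6−1·1/4=23/4; d'=(33−1·0)/(23/4)=132/23
row 3: denom=10−2·8/23=214/23; d'=(-27−2·132/23)/(214/23)=-885/214
row 4: denom=10−3·69/214=1933/214; d'=(6−3·-885/214)/(1933/214)=3939/1933
back: M4=3939/1933
back: M3=-885/214−69/214·3939/1933=-9264/1933
back: M2=132/23−8/23·-9264/1933=14316/1933
back: M1=0−1/4·14316/1933=-3579/1933
M: M0=0, M1=-3579/1933, M2=14316/1933, M3=-9264/1933, M4=3939/1933, M5=0
seg 0: a=5, c=M0/2=0, d=(M1−M0)/(6·1)=-1193/3866, b=Δ0−h0·(2M0+M1)/6=-10405/3866
seg 1: a=2, c=M1/2=-3579/3866, d=(M2−M1)/(6·1)=5965/3866, b=Δ1−h1·(2M1+M2)/6=-6992/1933
seg 2: a=-1, c=M2/2=7158/1933, d=(M3−M2)/(6·2)=-1965/1933, b=Δ2−h2·(2M2+M3)/6=-3247/3866
seg 3: a=4, c=M3/2=-4632/1933, d=(M4−M3)/(6·3)=1467/3866, b=Δ3−h3·(2M3+M4)/6=6857/3866
seg 4: a=-2, c=M4/2=3939/3866, d=(M5−M4)/(6·2)=-1313/7732, b=Δ4−h4·(2M4+M5)/6=-4559/1933
t_q=3/2 → seg 1, τ=1/2; S=2+-6992/1933·τ+-3579/3866·τ²+5965/3866·τ³=4727/30928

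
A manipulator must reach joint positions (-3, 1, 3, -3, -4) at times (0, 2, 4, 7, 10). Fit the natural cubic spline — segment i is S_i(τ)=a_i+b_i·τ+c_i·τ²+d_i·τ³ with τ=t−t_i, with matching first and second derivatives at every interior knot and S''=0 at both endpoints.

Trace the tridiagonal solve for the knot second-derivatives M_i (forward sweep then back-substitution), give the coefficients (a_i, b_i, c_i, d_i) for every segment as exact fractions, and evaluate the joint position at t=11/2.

Δ: Δ0=2, Δ1=1, Δ2=-2, Δ3=-1/3
row 1: diag=8, rhs=-6; c'=1/4, d'=-3/4
row 2: denom=10−2·1/4=19/2; d'=(-18−2·-3/4)/(19/2)=-33/19
row 3: denom=12−3·6/19=210/19; d'=(10−3·-33/19)/(210/19)=289/210
back: M3=289/210
back: M2=-33/19−6/19·289/210=-76/35
back: M1=-3/4−1/4·-76/35=-29/140
M: M0=0, M1=-29/140, M2=-76/35, M3=289/210, M4=0
seg 0: a=-3, c=M0/2=0, d=(M1−M0)/(6·2)=-29/1680, b=Δ0−h0·(2M0+M1)/6=869/420
seg 1: a=1, c=M1/2=-29/280, d=(M2−M1)/(6·2)=-55/336, b=Δ1−h1·(2M1+M2)/6=391/210
seg 2: a=3, c=M2/2=-38/35, d=(M3−M2)/(6·3)=149/756, b=Δ2−h2·(2M2+M3)/6=-31/60
seg 3: a=-3, c=M3/2=289/420, d=(M4−M3)/(6·3)=-289/3780, b=Δ3−h3·(2M3+M4)/6=-359/210
t_q=11/2 → seg 2, τ=3/2; S=3+-31/60·τ+-38/35·τ²+149/756·τ³=501/1120

  seg 0: a=-3 b=869/420 c=0 d=-29/1680
  seg 1: a=1 b=391/210 c=-29/280 d=-55/336
  seg 2: a=3 b=-31/60 c=-38/35 d=149/756
  seg 3: a=-3 b=-359/210 c=289/420 d=-289/3780
S(11/2) = 501/1120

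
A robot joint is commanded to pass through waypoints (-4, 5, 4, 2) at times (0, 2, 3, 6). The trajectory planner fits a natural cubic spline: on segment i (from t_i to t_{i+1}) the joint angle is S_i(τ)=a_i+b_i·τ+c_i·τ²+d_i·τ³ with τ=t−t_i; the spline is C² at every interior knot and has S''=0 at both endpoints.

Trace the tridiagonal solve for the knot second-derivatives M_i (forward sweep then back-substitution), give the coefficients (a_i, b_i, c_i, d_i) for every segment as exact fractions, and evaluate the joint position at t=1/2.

Δ: Δ0=9/2, Δ1=-1, Δ2=-2/3
row 1: diag=6, rhs=-33; c'=1/6, d'=-11/2
row 2: denom=8−1·1/6=47/6; d'=(2−1·-11/2)/(47/6)=45/47
back: M2=45/47
back: M1=-11/2−1/6·45/47=-266/47
M: M0=0, M1=-266/47, M2=45/47, M3=0
seg 0: a=-4, c=M0/2=0, d=(M1−M0)/(6·2)=-133/282, b=Δ0−h0·(2M0+M1)/6=1801/282
seg 1: a=5, c=M1/2=-133/47, d=(M2−M1)/(6·1)=311/282, b=Δ1−h1·(2M1+M2)/6=205/282
seg 2: a=4, c=M2/2=45/94, d=(M3−M2)/(6·3)=-5/94, b=Δ2−h2·(2M2+M3)/6=-229/141
t_q=1/2 → seg 0, τ=1/2; S=-4+1801/282·τ+0·τ²+-133/282·τ³=-651/752

  seg 0: a=-4 b=1801/282 c=0 d=-133/282
  seg 1: a=5 b=205/282 c=-133/47 d=311/282
  seg 2: a=4 b=-229/141 c=45/94 d=-5/94
S(1/2) = -651/752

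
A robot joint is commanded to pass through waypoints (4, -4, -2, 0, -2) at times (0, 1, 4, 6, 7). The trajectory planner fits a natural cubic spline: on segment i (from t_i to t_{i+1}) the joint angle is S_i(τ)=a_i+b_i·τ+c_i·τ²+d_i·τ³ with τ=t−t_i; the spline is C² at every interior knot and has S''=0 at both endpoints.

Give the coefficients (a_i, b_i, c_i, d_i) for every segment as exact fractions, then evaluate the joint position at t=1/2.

  seg 0: a=4 b=-5420/591 c=0 d=692/591
  seg 1: a=-4 b=-3344/591 c=692/197 d=-830/1773
  seg 2: a=-2 b=1642/591 c=-138/197 d=-223/2364
  seg 3: a=0 b=-683/591 c=-499/394 d=499/1182
S(1/2) = -173/394

Δ: Δ0=-8, Δ1=2/3, Δ2=1, Δ3=-2
row 1: diag=8, rhs=52; c'=3/8, d'=13/2
row 2: denom=10−3·3/8=71/8; d'=(2−3·13/2)/(71/8)=-140/71
row 3: denom=6−2·16/71=394/71; d'=(-18−2·-140/71)/(394/71)=-499/197
back: M3=-499/197
back: M2=-140/71−16/71·-499/197=-276/197
back: M1=13/2−3/8·-276/197=1384/197
M: M0=0, M1=1384/197, M2=-276/197, M3=-499/197, M4=0
seg 0: a=4, c=M0/2=0, d=(M1−M0)/(6·1)=692/591, b=Δ0−h0·(2M0+M1)/6=-5420/591
seg 1: a=-4, c=M1/2=692/197, d=(M2−M1)/(6·3)=-830/1773, b=Δ1−h1·(2M1+M2)/6=-3344/591
seg 2: a=-2, c=M2/2=-138/197, d=(M3−M2)/(6·2)=-223/2364, b=Δ2−h2·(2M2+M3)/6=1642/591
seg 3: a=0, c=M3/2=-499/394, d=(M4−M3)/(6·1)=499/1182, b=Δ3−h3·(2M3+M4)/6=-683/591
t_q=1/2 → seg 0, τ=1/2; S=4+-5420/591·τ+0·τ²+692/591·τ³=-173/394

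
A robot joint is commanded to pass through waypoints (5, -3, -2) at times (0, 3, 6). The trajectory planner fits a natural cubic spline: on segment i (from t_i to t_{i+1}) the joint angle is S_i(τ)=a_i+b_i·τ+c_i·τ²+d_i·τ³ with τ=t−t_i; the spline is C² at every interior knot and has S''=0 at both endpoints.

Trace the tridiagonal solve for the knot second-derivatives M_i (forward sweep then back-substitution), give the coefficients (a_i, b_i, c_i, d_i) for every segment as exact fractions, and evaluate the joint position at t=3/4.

Δ: Δ0=-8/3, Δ1=1/3
row 1: diag=12, rhs=18; c'=1/4, d'=3/2
back: M1=3/2
M: M0=0, M1=3/2, M2=0
seg 0: a=5, c=M0/2=0, d=(M1−M0)/(6·3)=1/12, b=Δ0−h0·(2M0+M1)/6=-41/12
seg 1: a=-3, c=M1/2=3/4, d=(M2−M1)/(6·3)=-1/12, b=Δ1−h1·(2M1+M2)/6=-7/6
t_q=3/4 → seg 0, τ=3/4; S=5+-41/12·τ+0·τ²+1/12·τ³=633/256

  seg 0: a=5 b=-41/12 c=0 d=1/12
  seg 1: a=-3 b=-7/6 c=3/4 d=-1/12
S(3/4) = 633/256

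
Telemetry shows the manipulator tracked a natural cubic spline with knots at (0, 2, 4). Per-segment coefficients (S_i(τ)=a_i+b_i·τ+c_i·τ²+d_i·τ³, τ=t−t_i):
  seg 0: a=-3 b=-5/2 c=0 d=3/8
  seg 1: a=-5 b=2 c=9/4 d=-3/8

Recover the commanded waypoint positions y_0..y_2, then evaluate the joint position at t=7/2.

y_0=-3 y_1=-5 y_2=5
S(7/2) = 115/64

y_0 = S_0(0) = a_0 = -3
y_1 = S_1(0) = a_1 = -5
y_2 = S_1(2) = 5
t_q=7/2 is in segment 1 (τ=3/2); S_1(τ)=115/64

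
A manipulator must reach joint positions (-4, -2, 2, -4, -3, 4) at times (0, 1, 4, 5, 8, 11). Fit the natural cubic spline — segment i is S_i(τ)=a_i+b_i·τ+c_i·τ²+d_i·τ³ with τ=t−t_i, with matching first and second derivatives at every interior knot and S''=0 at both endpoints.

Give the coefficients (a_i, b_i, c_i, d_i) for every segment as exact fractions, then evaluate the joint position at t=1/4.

  seg 0: a=-4 b=2570/1563 c=0 d=556/1563
  seg 1: a=-2 b=4238/1563 c=556/521 d=-2386/4689
  seg 2: a=2 b=-7228/1563 c=-1830/521 d=3340/1563
  seg 3: a=-4 b=-8188/1563 c=1510/521 d=-1627/4689
  seg 4: a=-3 b=4349/1563 c=-117/521 d=13/521
S(1/4) = -29871/8336

Δ: Δ0=2, Δ1=4/3, Δ2=-6, Δ3=1/3, Δ4=7/3
row 1: diag=8, rhs=-4; c'=3/8, d'=-1/2
row 2: denom=8−3·3/8=55/8; d'=(-44−3·-1/2)/(55/8)=-68/11
row 3: denom=8−1·8/55=432/55; d'=(38−1·-68/11)/(432/55)=45/8
row 4: denom=12−3·55/144=521/48; d'=(12−3·45/8)/(521/48)=-234/521
back: M4=-234/521
back: M3=45/8−55/144·-234/521=3020/521
back: M2=-68/11−8/55·3020/521=-3660/521
back: M1=-1/2−3/8·-3660/521=1112/521
M: M0=0, M1=1112/521, M2=-3660/521, M3=3020/521, M4=-234/521, M5=0
seg 0: a=-4, c=M0/2=0, d=(M1−M0)/(6·1)=556/1563, b=Δ0−h0·(2M0+M1)/6=2570/1563
seg 1: a=-2, c=M1/2=556/521, d=(M2−M1)/(6·3)=-2386/4689, b=Δ1−h1·(2M1+M2)/6=4238/1563
seg 2: a=2, c=M2/2=-1830/521, d=(M3−M2)/(6·1)=3340/1563, b=Δ2−h2·(2M2+M3)/6=-7228/1563
seg 3: a=-4, c=M3/2=1510/521, d=(M4−M3)/(6·3)=-1627/4689, b=Δ3−h3·(2M3+M4)/6=-8188/1563
seg 4: a=-3, c=M4/2=-117/521, d=(M5−M4)/(6·3)=13/521, b=Δ4−h4·(2M4+M5)/6=4349/1563
t_q=1/4 → seg 0, τ=1/4; S=-4+2570/1563·τ+0·τ²+556/1563·τ³=-29871/8336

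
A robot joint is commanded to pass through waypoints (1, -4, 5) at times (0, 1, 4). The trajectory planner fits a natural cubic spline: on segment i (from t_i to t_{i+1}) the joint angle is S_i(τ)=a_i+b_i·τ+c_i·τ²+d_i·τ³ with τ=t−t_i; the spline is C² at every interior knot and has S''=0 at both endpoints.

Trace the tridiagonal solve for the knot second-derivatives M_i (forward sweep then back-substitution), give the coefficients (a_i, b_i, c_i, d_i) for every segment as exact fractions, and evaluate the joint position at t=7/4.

Δ: Δ0=-5, Δ1=3
row 1: diag=8, rhs=48; c'=3/8, d'=6
back: M1=6
M: M0=0, M1=6, M2=0
seg 0: a=1, c=M0/2=0, d=(M1−M0)/(6·1)=1, b=Δ0−h0·(2M0+M1)/6=-6
seg 1: a=-4, c=M1/2=3, d=(M2−M1)/(6·3)=-1/3, b=Δ1−h1·(2M1+M2)/6=-3
t_q=7/4 → seg 1, τ=3/4; S=-4+-3·τ+3·τ²+-1/3·τ³=-301/64

  seg 0: a=1 b=-6 c=0 d=1
  seg 1: a=-4 b=-3 c=3 d=-1/3
S(7/4) = -301/64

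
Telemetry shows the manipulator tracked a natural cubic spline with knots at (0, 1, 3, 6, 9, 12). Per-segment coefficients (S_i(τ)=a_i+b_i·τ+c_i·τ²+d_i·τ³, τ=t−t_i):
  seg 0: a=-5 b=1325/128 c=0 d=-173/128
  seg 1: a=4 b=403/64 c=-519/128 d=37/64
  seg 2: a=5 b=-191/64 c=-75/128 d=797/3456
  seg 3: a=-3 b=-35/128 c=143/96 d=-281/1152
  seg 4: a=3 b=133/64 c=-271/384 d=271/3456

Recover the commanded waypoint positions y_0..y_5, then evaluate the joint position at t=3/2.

y_0=-5 y_1=4 y_2=5 y_3=-3 y_4=3 y_5=5
S(3/2) = 1589/256

y_0 = S_0(0) = a_0 = -5
y_1 = S_1(0) = a_1 = 4
y_2 = S_2(0) = a_2 = 5
y_3 = S_3(0) = a_3 = -3
y_4 = S_4(0) = a_4 = 3
y_5 = S_4(3) = 5
t_q=3/2 is in segment 1 (τ=1/2); S_1(τ)=1589/256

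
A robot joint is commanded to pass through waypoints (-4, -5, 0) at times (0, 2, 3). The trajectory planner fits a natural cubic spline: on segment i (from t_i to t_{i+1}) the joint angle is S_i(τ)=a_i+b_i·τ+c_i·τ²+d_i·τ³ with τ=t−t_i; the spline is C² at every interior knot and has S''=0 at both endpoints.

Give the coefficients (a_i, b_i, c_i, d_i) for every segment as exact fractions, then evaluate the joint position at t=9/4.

  seg 0: a=-4 b=-7/3 c=0 d=11/24
  seg 1: a=-5 b=19/6 c=11/4 d=-11/12
S(9/4) = -1037/256

Δ: Δ0=-1/2, Δ1=5
row 1: diag=6, rhs=33; c'=1/6, d'=11/2
back: M1=11/2
M: M0=0, M1=11/2, M2=0
seg 0: a=-4, c=M0/2=0, d=(M1−M0)/(6·2)=11/24, b=Δ0−h0·(2M0+M1)/6=-7/3
seg 1: a=-5, c=M1/2=11/4, d=(M2−M1)/(6·1)=-11/12, b=Δ1−h1·(2M1+M2)/6=19/6
t_q=9/4 → seg 1, τ=1/4; S=-5+19/6·τ+11/4·τ²+-11/12·τ³=-1037/256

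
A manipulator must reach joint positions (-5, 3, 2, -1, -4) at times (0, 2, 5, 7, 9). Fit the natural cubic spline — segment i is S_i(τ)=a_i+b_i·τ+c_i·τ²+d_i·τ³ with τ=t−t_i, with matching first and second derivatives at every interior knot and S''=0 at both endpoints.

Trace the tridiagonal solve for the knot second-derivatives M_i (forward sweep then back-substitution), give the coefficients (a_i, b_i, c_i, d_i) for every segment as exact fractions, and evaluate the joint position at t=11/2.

  seg 0: a=-5 b=629/129 c=0 d=-113/516
  seg 1: a=3 b=290/129 c=-113/86 d=13/86
  seg 2: a=2 b=-401/258 c=2/43 d=-5/516
  seg 3: a=-1 b=-383/258 c=-1/86 d=1/516
S(11/2) = 1697/1376

Δ: Δ0=4, Δ1=-1/3, Δ2=-3/2, Δ3=-3/2
row 1: diag=10, rhs=-26; c'=3/10, d'=-13/5
row 2: denom=10−3·3/10=91/10; d'=(-7−3·-13/5)/(91/10)=8/91
row 3: denom=8−2·20/91=688/91; d'=(0−2·8/91)/(688/91)=-1/43
back: M3=-1/43
back: M2=8/91−20/91·-1/43=4/43
back: M1=-13/5−3/10·4/43=-113/43
M: M0=0, M1=-113/43, M2=4/43, M3=-1/43, M4=0
seg 0: a=-5, c=M0/2=0, d=(M1−M0)/(6·2)=-113/516, b=Δ0−h0·(2M0+M1)/6=629/129
seg 1: a=3, c=M1/2=-113/86, d=(M2−M1)/(6·3)=13/86, b=Δ1−h1·(2M1+M2)/6=290/129
seg 2: a=2, c=M2/2=2/43, d=(M3−M2)/(6·2)=-5/516, b=Δ2−h2·(2M2+M3)/6=-401/258
seg 3: a=-1, c=M3/2=-1/86, d=(M4−M3)/(6·2)=1/516, b=Δ3−h3·(2M3+M4)/6=-383/258
t_q=11/2 → seg 2, τ=1/2; S=2+-401/258·τ+2/43·τ²+-5/516·τ³=1697/1376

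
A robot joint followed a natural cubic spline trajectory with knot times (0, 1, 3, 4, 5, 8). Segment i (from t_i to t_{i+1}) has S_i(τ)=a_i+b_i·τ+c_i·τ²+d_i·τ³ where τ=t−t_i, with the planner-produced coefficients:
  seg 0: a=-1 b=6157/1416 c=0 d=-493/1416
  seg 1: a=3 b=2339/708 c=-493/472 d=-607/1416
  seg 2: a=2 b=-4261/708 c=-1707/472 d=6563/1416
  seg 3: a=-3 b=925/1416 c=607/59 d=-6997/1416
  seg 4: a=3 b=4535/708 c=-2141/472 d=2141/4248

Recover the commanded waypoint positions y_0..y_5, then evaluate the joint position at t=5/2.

y_0 = S_0(0) = a_0 = -1
y_1 = S_1(0) = a_1 = 3
y_2 = S_2(0) = a_2 = 2
y_3 = S_3(0) = a_3 = -3
y_4 = S_4(0) = a_4 = 3
y_5 = S_4(3) = -5
t_q=5/2 is in segment 1 (τ=3/2); S_1(τ)=15703/3776

y_0=-1 y_1=3 y_2=2 y_3=-3 y_4=3 y_5=-5
S(5/2) = 15703/3776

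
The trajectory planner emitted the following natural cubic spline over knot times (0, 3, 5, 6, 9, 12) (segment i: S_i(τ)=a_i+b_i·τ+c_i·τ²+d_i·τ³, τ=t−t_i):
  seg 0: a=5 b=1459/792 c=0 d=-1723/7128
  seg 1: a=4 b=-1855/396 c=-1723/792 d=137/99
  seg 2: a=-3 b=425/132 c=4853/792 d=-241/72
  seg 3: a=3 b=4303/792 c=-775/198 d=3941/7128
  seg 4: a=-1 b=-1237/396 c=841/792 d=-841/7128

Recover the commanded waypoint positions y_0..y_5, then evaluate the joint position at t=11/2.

y_0 = S_0(0) = a_0 = 5
y_1 = S_1(0) = a_1 = 4
y_2 = S_2(0) = a_2 = -3
y_3 = S_3(0) = a_3 = 3
y_4 = S_4(0) = a_4 = -1
y_5 = S_4(3) = -4
t_q=11/2 is in segment 2 (τ=1/2); S_2(τ)=-1753/6336

y_0=5 y_1=4 y_2=-3 y_3=3 y_4=-1 y_5=-4
S(11/2) = -1753/6336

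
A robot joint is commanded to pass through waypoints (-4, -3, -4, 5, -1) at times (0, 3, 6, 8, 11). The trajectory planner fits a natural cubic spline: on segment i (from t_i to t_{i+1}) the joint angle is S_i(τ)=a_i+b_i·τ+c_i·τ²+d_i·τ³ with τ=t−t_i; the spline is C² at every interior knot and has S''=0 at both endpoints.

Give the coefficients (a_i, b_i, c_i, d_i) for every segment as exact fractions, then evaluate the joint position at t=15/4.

Δ: Δ0=1/3, Δ1=-1/3, Δ2=9/2, Δ3=-2
row 1: diag=12, rhs=-4; c'=1/4, d'=-1/3
row 2: denom=10−3·1/4=37/4; d'=(29−3·-1/3)/(37/4)=120/37
row 3: denom=10−2·8/37=354/37; d'=(-39−2·120/37)/(354/37)=-561/118
back: M3=-561/118
back: M2=120/37−8/37·-561/118=252/59
back: M1=-1/3−1/4·252/59=-248/177
M: M0=0, M1=-248/177, M2=252/59, M3=-561/118, M4=0
seg 0: a=-4, c=M0/2=0, d=(M1−M0)/(6·3)=-124/1593, b=Δ0−h0·(2M0+M1)/6=61/59
seg 1: a=-3, c=M1/2=-124/177, d=(M2−M1)/(6·3)=502/1593, b=Δ1−h1·(2M1+M2)/6=-63/59
seg 2: a=-4, c=M2/2=126/59, d=(M3−M2)/(6·2)=-355/472, b=Δ2−h2·(2M2+M3)/6=191/59
seg 3: a=5, c=M3/2=-561/236, d=(M4−M3)/(6·3)=187/708, b=Δ3−h3·(2M3+M4)/6=325/118
t_q=15/4 → seg 1, τ=3/4; S=-3+-63/59·τ+-124/177·τ²+502/1593·τ³=-7669/1888

  seg 0: a=-4 b=61/59 c=0 d=-124/1593
  seg 1: a=-3 b=-63/59 c=-124/177 d=502/1593
  seg 2: a=-4 b=191/59 c=126/59 d=-355/472
  seg 3: a=5 b=325/118 c=-561/236 d=187/708
S(15/4) = -7669/1888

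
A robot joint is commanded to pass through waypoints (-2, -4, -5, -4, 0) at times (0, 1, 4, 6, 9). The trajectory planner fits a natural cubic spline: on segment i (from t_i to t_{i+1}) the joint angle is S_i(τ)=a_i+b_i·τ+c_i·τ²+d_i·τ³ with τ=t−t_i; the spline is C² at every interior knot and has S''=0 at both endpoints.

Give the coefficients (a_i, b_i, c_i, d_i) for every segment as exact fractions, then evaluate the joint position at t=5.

Δ: Δ0=-2, Δ1=-1/3, Δ2=1/2, Δ3=4/3
row 1: diag=8, rhs=10; c'=3/8, d'=5/4
row 2: denom=10−3·3/8=71/8; d'=(5−3·5/4)/(71/8)=10/71
row 3: denom=10−2·16/71=678/71; d'=(5−2·10/71)/(678/71)=335/678
back: M3=335/678
back: M2=10/71−16/71·335/678=10/339
back: M1=5/4−3/8·10/339=140/113
M: M0=0, M1=140/113, M2=10/339, M3=335/678, M4=0
seg 0: a=-2, c=M0/2=0, d=(M1−M0)/(6·1)=70/339, b=Δ0−h0·(2M0+M1)/6=-748/339
seg 1: a=-4, c=M1/2=70/113, d=(M2−M1)/(6·3)=-205/3051, b=Δ1−h1·(2M1+M2)/6=-538/339
seg 2: a=-5, c=M2/2=5/339, d=(M3−M2)/(6·2)=35/904, b=Δ2−h2·(2M2+M3)/6=107/339
seg 3: a=-4, c=M3/2=335/1356, d=(M4−M3)/(6·3)=-335/12204, b=Δ3−h3·(2M3+M4)/6=569/678
t_q=5 → seg 2, τ=1; S=-5+107/339·τ+5/339·τ²+35/904·τ³=-12559/2712

  seg 0: a=-2 b=-748/339 c=0 d=70/339
  seg 1: a=-4 b=-538/339 c=70/113 d=-205/3051
  seg 2: a=-5 b=107/339 c=5/339 d=35/904
  seg 3: a=-4 b=569/678 c=335/1356 d=-335/12204
S(5) = -12559/2712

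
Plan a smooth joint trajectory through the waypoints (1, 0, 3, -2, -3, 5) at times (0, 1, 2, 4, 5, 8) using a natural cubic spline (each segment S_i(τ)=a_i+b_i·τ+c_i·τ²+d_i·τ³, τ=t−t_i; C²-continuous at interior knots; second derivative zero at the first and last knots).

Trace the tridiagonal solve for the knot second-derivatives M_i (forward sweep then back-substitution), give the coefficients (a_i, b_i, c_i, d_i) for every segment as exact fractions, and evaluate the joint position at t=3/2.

  seg 0: a=1 b=-13369/5718 c=0 d=7651/5718
  seg 1: a=0 b=4792/2859 c=7651/1906 d=-15383/5718
  seg 2: a=3 b=9341/5718 c=-3866/953 d=5689/5718
  seg 3: a=-2 b=-15175/5718 c=1823/953 d=-1481/5718
  seg 4: a=-3 b=1129/2859 c=2165/1906 d=-2165/17154
S(3/2) = 22953/15248

Δ: Δ0=-1, Δ1=3, Δ2=-5/2, Δ3=-1, Δ4=8/3
row 1: diag=4, rhs=24; c'=1/4, d'=6
row 2: denom=6−1·1/4=23/4; d'=(-33−1·6)/(23/4)=-156/23
row 3: denom=6−2·8/23=122/23; d'=(9−2·-156/23)/(122/23)=519/122
row 4: denom=8−1·23/122=953/122; d'=(22−1·519/122)/(953/122)=2165/953
back: M4=2165/953
back: M3=519/122−23/122·2165/953=3646/953
back: M2=-156/23−8/23·3646/953=-7732/953
back: M1=6−1/4·-7732/953=7651/953
M: M0=0, M1=7651/953, M2=-7732/953, M3=3646/953, M4=2165/953, M5=0
seg 0: a=1, c=M0/2=0, d=(M1−M0)/(6·1)=7651/5718, b=Δ0−h0·(2M0+M1)/6=-13369/5718
seg 1: a=0, c=M1/2=7651/1906, d=(M2−M1)/(6·1)=-15383/5718, b=Δ1−h1·(2M1+M2)/6=4792/2859
seg 2: a=3, c=M2/2=-3866/953, d=(M3−M2)/(6·2)=5689/5718, b=Δ2−h2·(2M2+M3)/6=9341/5718
seg 3: a=-2, c=M3/2=1823/953, d=(M4−M3)/(6·1)=-1481/5718, b=Δ3−h3·(2M3+M4)/6=-15175/5718
seg 4: a=-3, c=M4/2=2165/1906, d=(M5−M4)/(6·3)=-2165/17154, b=Δ4−h4·(2M4+M5)/6=1129/2859
t_q=3/2 → seg 1, τ=1/2; S=0+4792/2859·τ+7651/1906·τ²+-15383/5718·τ³=22953/15248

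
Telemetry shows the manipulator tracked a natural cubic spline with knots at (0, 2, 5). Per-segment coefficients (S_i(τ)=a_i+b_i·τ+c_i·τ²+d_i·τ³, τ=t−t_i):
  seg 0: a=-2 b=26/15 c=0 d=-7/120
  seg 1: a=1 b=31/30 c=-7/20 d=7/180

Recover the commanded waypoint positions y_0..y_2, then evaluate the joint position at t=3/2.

y_0 = S_0(0) = a_0 = -2
y_1 = S_1(0) = a_1 = 1
y_2 = S_1(3) = 2
t_q=3/2 is in segment 0 (τ=3/2); S_0(τ)=129/320

y_0=-2 y_1=1 y_2=2
S(3/2) = 129/320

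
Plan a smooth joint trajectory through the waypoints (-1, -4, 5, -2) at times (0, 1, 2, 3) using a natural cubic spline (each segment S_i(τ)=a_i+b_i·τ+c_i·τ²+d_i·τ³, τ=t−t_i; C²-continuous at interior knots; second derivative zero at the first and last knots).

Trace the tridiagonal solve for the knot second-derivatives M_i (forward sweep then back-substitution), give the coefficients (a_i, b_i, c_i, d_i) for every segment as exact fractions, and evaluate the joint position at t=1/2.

Δ: Δ0=-3, Δ1=9, Δ2=-7
row 1: diag=4, rhs=72; c'=1/4, d'=18
row 2: denom=4−1·1/4=15/4; d'=(-96−1·18)/(15/4)=-152/5
back: M2=-152/5
back: M1=18−1/4·-152/5=128/5
M: M0=0, M1=128/5, M2=-152/5, M3=0
seg 0: a=-1, c=M0/2=0, d=(M1−M0)/(6·1)=64/15, b=Δ0−h0·(2M0+M1)/6=-109/15
seg 1: a=-4, c=M1/2=64/5, d=(M2−M1)/(6·1)=-28/3, b=Δ1−h1·(2M1+M2)/6=83/15
seg 2: a=5, c=M2/2=-76/5, d=(M3−M2)/(6·1)=76/15, b=Δ2−h2·(2M2+M3)/6=47/15
t_q=1/2 → seg 0, τ=1/2; S=-1+-109/15·τ+0·τ²+64/15·τ³=-41/10

  seg 0: a=-1 b=-109/15 c=0 d=64/15
  seg 1: a=-4 b=83/15 c=64/5 d=-28/3
  seg 2: a=5 b=47/15 c=-76/5 d=76/15
S(1/2) = -41/10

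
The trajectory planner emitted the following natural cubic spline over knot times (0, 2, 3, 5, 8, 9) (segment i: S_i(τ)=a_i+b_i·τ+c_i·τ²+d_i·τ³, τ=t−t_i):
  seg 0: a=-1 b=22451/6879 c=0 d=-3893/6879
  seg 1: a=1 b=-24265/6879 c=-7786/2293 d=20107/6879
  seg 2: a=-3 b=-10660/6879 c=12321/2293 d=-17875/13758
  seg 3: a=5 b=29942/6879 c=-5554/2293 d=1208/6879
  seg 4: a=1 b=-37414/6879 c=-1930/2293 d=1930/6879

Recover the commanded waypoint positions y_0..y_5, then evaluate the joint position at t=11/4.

y_0=-1 y_1=1 y_2=-3 y_3=5 y_4=1 y_5=-5
S(11/4) = -340821/146752

y_0 = S_0(0) = a_0 = -1
y_1 = S_1(0) = a_1 = 1
y_2 = S_2(0) = a_2 = -3
y_3 = S_3(0) = a_3 = 5
y_4 = S_4(0) = a_4 = 1
y_5 = S_4(1) = -5
t_q=11/4 is in segment 1 (τ=3/4); S_1(τ)=-340821/146752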